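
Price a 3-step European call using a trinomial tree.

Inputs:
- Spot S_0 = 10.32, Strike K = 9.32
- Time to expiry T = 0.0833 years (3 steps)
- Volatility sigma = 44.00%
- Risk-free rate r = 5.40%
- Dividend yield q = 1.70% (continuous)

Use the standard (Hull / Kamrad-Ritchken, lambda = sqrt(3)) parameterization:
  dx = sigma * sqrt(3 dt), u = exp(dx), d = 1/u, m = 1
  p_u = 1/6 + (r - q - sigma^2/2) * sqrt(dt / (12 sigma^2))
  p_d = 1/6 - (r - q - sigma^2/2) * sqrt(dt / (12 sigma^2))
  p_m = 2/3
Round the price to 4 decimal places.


Answer: Price = V(0,0) = 1.1738

Derivation:
dt = T/N = 0.027767; dx = sigma*sqrt(3*dt) = 0.126992
u = exp(dx) = 1.135408; d = 1/u = 0.880741
p_u = 0.160129, p_m = 0.666667, p_d = 0.173204
Discount per step: exp(-r*dt) = 0.998502
Stock lattice S(k, j) with j the centered position index:
  k=0: S(0,+0) = 10.3200
  k=1: S(1,-1) = 9.0892; S(1,+0) = 10.3200; S(1,+1) = 11.7174
  k=2: S(2,-2) = 8.0053; S(2,-1) = 9.0892; S(2,+0) = 10.3200; S(2,+1) = 11.7174; S(2,+2) = 13.3040
  k=3: S(3,-3) = 7.0506; S(3,-2) = 8.0053; S(3,-1) = 9.0892; S(3,+0) = 10.3200; S(3,+1) = 11.7174; S(3,+2) = 13.3040; S(3,+3) = 15.1055
Terminal payoffs V(N, j) = max(S_T - K, 0):
  V(3,-3) = 0.000000; V(3,-2) = 0.000000; V(3,-1) = 0.000000; V(3,+0) = 1.000000; V(3,+1) = 2.397406; V(3,+2) = 3.984031; V(3,+3) = 5.785497
Backward induction: V(k, j) = exp(-r*dt) * [p_u * V(k+1, j+1) + p_m * V(k+1, j) + p_d * V(k+1, j-1)]
  V(2,-2) = exp(-r*dt) * [p_u*0.000000 + p_m*0.000000 + p_d*0.000000] = 0.000000
  V(2,-1) = exp(-r*dt) * [p_u*1.000000 + p_m*0.000000 + p_d*0.000000] = 0.159889
  V(2,+0) = exp(-r*dt) * [p_u*2.397406 + p_m*1.000000 + p_d*0.000000] = 1.048987
  V(2,+1) = exp(-r*dt) * [p_u*3.984031 + p_m*2.397406 + p_d*1.000000] = 2.405824
  V(2,+2) = exp(-r*dt) * [p_u*5.785497 + p_m*3.984031 + p_d*2.397406] = 3.991698
  V(1,-1) = exp(-r*dt) * [p_u*1.048987 + p_m*0.159889 + p_d*0.000000] = 0.274155
  V(1,+0) = exp(-r*dt) * [p_u*2.405824 + p_m*1.048987 + p_d*0.159889] = 1.110594
  V(1,+1) = exp(-r*dt) * [p_u*3.991698 + p_m*2.405824 + p_d*1.048987] = 2.421125
  V(0,+0) = exp(-r*dt) * [p_u*2.421125 + p_m*1.110594 + p_d*0.274155] = 1.173812


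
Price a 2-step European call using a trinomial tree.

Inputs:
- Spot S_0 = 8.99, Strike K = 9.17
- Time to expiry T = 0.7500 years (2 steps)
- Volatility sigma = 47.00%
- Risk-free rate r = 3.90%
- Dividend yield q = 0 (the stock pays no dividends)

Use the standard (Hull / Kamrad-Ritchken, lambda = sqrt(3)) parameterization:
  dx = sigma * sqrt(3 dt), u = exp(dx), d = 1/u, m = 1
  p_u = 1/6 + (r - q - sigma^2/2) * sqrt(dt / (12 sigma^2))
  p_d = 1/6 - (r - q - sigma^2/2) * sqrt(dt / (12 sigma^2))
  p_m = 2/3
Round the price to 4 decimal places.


Answer: Price = V(0,0) = 1.3075

Derivation:
dt = T/N = 0.375000; dx = sigma*sqrt(3*dt) = 0.498510
u = exp(dx) = 1.646267; d = 1/u = 0.607435
p_u = 0.139793, p_m = 0.666667, p_d = 0.193540
Discount per step: exp(-r*dt) = 0.985481
Stock lattice S(k, j) with j the centered position index:
  k=0: S(0,+0) = 8.9900
  k=1: S(1,-1) = 5.4608; S(1,+0) = 8.9900; S(1,+1) = 14.7999
  k=2: S(2,-2) = 3.3171; S(2,-1) = 5.4608; S(2,+0) = 8.9900; S(2,+1) = 14.7999; S(2,+2) = 24.3647
Terminal payoffs V(N, j) = max(S_T - K, 0):
  V(2,-2) = 0.000000; V(2,-1) = 0.000000; V(2,+0) = 0.000000; V(2,+1) = 5.629940; V(2,+2) = 15.194652
Backward induction: V(k, j) = exp(-r*dt) * [p_u * V(k+1, j+1) + p_m * V(k+1, j) + p_d * V(k+1, j-1)]
  V(1,-1) = exp(-r*dt) * [p_u*0.000000 + p_m*0.000000 + p_d*0.000000] = 0.000000
  V(1,+0) = exp(-r*dt) * [p_u*5.629940 + p_m*0.000000 + p_d*0.000000] = 0.775599
  V(1,+1) = exp(-r*dt) * [p_u*15.194652 + p_m*5.629940 + p_d*0.000000] = 5.792066
  V(0,+0) = exp(-r*dt) * [p_u*5.792066 + p_m*0.775599 + p_d*0.000000] = 1.307493


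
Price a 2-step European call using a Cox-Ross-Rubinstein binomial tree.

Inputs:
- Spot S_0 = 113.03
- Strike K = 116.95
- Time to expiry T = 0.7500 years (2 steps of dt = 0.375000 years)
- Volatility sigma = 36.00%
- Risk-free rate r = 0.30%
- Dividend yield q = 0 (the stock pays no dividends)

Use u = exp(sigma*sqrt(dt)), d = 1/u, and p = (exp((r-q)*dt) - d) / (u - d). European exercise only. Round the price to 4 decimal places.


dt = T/N = 0.375000
u = exp(sigma*sqrt(dt)) = 1.246643; d = 1/u = 0.802154
p = (exp((r-q)*dt) - d) / (u - d) = 0.447641
Discount per step: exp(-r*dt) = 0.998876
Stock lattice S(k, i) with i counting down-moves:
  k=0: S(0,0) = 113.0300
  k=1: S(1,0) = 140.9080; S(1,1) = 90.6675
  k=2: S(2,0) = 175.6620; S(2,1) = 113.0300; S(2,2) = 72.7294
Terminal payoffs V(N, i) = max(S_T - K, 0):
  V(2,0) = 58.711953; V(2,1) = 0.000000; V(2,2) = 0.000000
Backward induction: V(k, i) = exp(-r*dt) * [p * V(k+1, i) + (1-p) * V(k+1, i+1)].
  V(1,0) = exp(-r*dt) * [p*58.711953 + (1-p)*0.000000] = 26.252329
  V(1,1) = exp(-r*dt) * [p*0.000000 + (1-p)*0.000000] = 0.000000
  V(0,0) = exp(-r*dt) * [p*26.252329 + (1-p)*0.000000] = 11.738407

Answer: Price = V(0,0) = 11.7384


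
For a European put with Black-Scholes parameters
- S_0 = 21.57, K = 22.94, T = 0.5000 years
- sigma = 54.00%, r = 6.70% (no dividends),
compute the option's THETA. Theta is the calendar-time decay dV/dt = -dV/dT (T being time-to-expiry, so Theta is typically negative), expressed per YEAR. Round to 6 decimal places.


d1 = 0.1173832578; d2 = -0.2644544040
phi(d1) = 0.3962032476; exp(-qT) = 1.0000000000; exp(-rT) = 0.9670549112
Theta = -S*exp(-qT)*phi(d1)*sigma/(2*sqrt(T)) + r*K*exp(-rT)*N(-d2) - q*S*exp(-qT)*N(-d1)
N(-d1) = 0.4532781753; N(-d2) = 0.6042851026; sqrt(T) = 0.7071067812
Term 1 = -21.5700 * 1.0000000000 * 0.3962032476 * 0.5400 / (2 * 0.7071067812) = -3.2632243885
Term 2 = 0.0670 * 22.9400 * 0.9670549112 * 0.6042851026 = 0.8981755712
Term 3 = 0 (no dividend yield, q = 0)
Theta = -3.2632243885 + (0.8981755712) + (0.0000000000) = -2.365049

Answer: Theta = -2.365049


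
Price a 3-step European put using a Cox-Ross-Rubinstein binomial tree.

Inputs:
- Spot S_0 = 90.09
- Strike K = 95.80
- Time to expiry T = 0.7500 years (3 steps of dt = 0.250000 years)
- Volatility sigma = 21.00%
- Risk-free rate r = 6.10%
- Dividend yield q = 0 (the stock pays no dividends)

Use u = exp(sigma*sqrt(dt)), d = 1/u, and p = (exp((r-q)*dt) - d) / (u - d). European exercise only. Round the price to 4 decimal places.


Answer: Price = V(0,0) = 7.3999

Derivation:
dt = T/N = 0.250000
u = exp(sigma*sqrt(dt)) = 1.110711; d = 1/u = 0.900325
p = (exp((r-q)*dt) - d) / (u - d) = 0.546815
Discount per step: exp(-r*dt) = 0.984866
Stock lattice S(k, i) with i counting down-moves:
  k=0: S(0,0) = 90.0900
  k=1: S(1,0) = 100.0639; S(1,1) = 81.1102
  k=2: S(2,0) = 111.1421; S(2,1) = 90.0900; S(2,2) = 73.0255
  k=3: S(3,0) = 123.4467; S(3,1) = 100.0639; S(3,2) = 81.1102; S(3,3) = 65.7467
Terminal payoffs V(N, i) = max(K - S_T, 0):
  V(3,0) = 0.000000; V(3,1) = 0.000000; V(3,2) = 14.689764; V(3,3) = 30.053320
Backward induction: V(k, i) = exp(-r*dt) * [p * V(k+1, i) + (1-p) * V(k+1, i+1)].
  V(2,0) = exp(-r*dt) * [p*0.000000 + (1-p)*0.000000] = 0.000000
  V(2,1) = exp(-r*dt) * [p*0.000000 + (1-p)*14.689764] = 6.556423
  V(2,2) = exp(-r*dt) * [p*14.689764 + (1-p)*30.053320] = 21.324599
  V(1,0) = exp(-r*dt) * [p*0.000000 + (1-p)*6.556423] = 2.926302
  V(1,1) = exp(-r*dt) * [p*6.556423 + (1-p)*21.324599] = 13.048616
  V(0,0) = exp(-r*dt) * [p*2.926302 + (1-p)*13.048616] = 7.399866


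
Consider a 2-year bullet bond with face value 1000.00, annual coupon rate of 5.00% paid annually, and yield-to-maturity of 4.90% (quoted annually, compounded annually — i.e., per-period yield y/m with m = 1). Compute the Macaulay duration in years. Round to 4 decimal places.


Coupon per period c = face * coupon_rate / m = 50.000000
Periods per year m = 1; per-period yield y/m = 0.049000
Number of cashflows N = 2
Cashflows (t years, CF_t, discount factor 1/(1+y/m)^(m*t), PV):
  t = 1.0000: CF_t = 50.000000, DF = 0.953289, PV = 47.664442
  t = 2.0000: CF_t = 1050.000000, DF = 0.908760, PV = 954.197606
Price P = sum_t PV_t = 1001.862048
Macaulay numerator sum_t t * PV_t:
  t * PV_t at t = 1.0000: 47.664442
  t * PV_t at t = 2.0000: 1908.395212
Macaulay duration D = (sum_t t * PV_t) / P = 1956.059655 / 1001.862048 = 1.952424

Answer: Macaulay duration = 1.9524 years


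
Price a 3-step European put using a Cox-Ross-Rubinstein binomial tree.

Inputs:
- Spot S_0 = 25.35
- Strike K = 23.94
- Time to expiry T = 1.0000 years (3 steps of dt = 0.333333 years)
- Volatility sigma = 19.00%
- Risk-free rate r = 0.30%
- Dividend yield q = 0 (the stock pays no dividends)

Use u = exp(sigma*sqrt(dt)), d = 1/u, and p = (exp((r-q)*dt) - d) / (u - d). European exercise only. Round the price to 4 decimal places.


Answer: Price = V(0,0) = 1.2895

Derivation:
dt = T/N = 0.333333
u = exp(sigma*sqrt(dt)) = 1.115939; d = 1/u = 0.896106
p = (exp((r-q)*dt) - d) / (u - d) = 0.477155
Discount per step: exp(-r*dt) = 0.999000
Stock lattice S(k, i) with i counting down-moves:
  k=0: S(0,0) = 25.3500
  k=1: S(1,0) = 28.2891; S(1,1) = 22.7163
  k=2: S(2,0) = 31.5689; S(2,1) = 25.3500; S(2,2) = 20.3562
  k=3: S(3,0) = 35.2290; S(3,1) = 28.2891; S(3,2) = 22.7163; S(3,3) = 18.2413
Terminal payoffs V(N, i) = max(K - S_T, 0):
  V(3,0) = 0.000000; V(3,1) = 0.000000; V(3,2) = 1.223712; V(3,3) = 5.698685
Backward induction: V(k, i) = exp(-r*dt) * [p * V(k+1, i) + (1-p) * V(k+1, i+1)].
  V(2,0) = exp(-r*dt) * [p*0.000000 + (1-p)*0.000000] = 0.000000
  V(2,1) = exp(-r*dt) * [p*0.000000 + (1-p)*1.223712] = 0.639173
  V(2,2) = exp(-r*dt) * [p*1.223712 + (1-p)*5.698685] = 3.559870
  V(1,0) = exp(-r*dt) * [p*0.000000 + (1-p)*0.639173] = 0.333855
  V(1,1) = exp(-r*dt) * [p*0.639173 + (1-p)*3.559870] = 2.164081
  V(0,0) = exp(-r*dt) * [p*0.333855 + (1-p)*2.164081] = 1.289490


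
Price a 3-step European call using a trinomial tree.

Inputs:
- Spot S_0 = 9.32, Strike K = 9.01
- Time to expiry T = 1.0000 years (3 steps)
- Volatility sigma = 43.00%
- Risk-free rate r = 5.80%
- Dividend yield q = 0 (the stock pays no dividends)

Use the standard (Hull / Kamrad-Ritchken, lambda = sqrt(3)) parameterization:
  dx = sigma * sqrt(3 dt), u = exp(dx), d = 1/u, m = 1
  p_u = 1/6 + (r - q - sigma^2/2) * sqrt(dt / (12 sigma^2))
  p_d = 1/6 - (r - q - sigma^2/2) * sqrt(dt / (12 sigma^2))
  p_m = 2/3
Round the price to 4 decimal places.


dt = T/N = 0.333333; dx = sigma*sqrt(3*dt) = 0.430000
u = exp(dx) = 1.537258; d = 1/u = 0.650509
p_u = 0.153314, p_m = 0.666667, p_d = 0.180019
Discount per step: exp(-r*dt) = 0.980852
Stock lattice S(k, j) with j the centered position index:
  k=0: S(0,+0) = 9.3200
  k=1: S(1,-1) = 6.0627; S(1,+0) = 9.3200; S(1,+1) = 14.3272
  k=2: S(2,-2) = 3.9439; S(2,-1) = 6.0627; S(2,+0) = 9.3200; S(2,+1) = 14.3272; S(2,+2) = 22.0247
  k=3: S(3,-3) = 2.5655; S(3,-2) = 3.9439; S(3,-1) = 6.0627; S(3,+0) = 9.3200; S(3,+1) = 14.3272; S(3,+2) = 22.0247; S(3,+3) = 33.8576
Terminal payoffs V(N, j) = max(S_T - K, 0):
  V(3,-3) = 0.000000; V(3,-2) = 0.000000; V(3,-1) = 0.000000; V(3,+0) = 0.310000; V(3,+1) = 5.317240; V(3,+2) = 13.014658; V(3,+3) = 24.847571
Backward induction: V(k, j) = exp(-r*dt) * [p_u * V(k+1, j+1) + p_m * V(k+1, j) + p_d * V(k+1, j-1)]
  V(2,-2) = exp(-r*dt) * [p_u*0.000000 + p_m*0.000000 + p_d*0.000000] = 0.000000
  V(2,-1) = exp(-r*dt) * [p_u*0.310000 + p_m*0.000000 + p_d*0.000000] = 0.046617
  V(2,+0) = exp(-r*dt) * [p_u*5.317240 + p_m*0.310000 + p_d*0.000000] = 1.002307
  V(2,+1) = exp(-r*dt) * [p_u*13.014658 + p_m*5.317240 + p_d*0.310000] = 5.488812
  V(2,+2) = exp(-r*dt) * [p_u*24.847571 + p_m*13.014658 + p_d*5.317240] = 13.185720
  V(1,-1) = exp(-r*dt) * [p_u*1.002307 + p_m*0.046617 + p_d*0.000000] = 0.181208
  V(1,+0) = exp(-r*dt) * [p_u*5.488812 + p_m*1.002307 + p_d*0.046617] = 1.489040
  V(1,+1) = exp(-r*dt) * [p_u*13.185720 + p_m*5.488812 + p_d*1.002307] = 5.748969
  V(0,+0) = exp(-r*dt) * [p_u*5.748969 + p_m*1.489040 + p_d*0.181208] = 1.870203

Answer: Price = V(0,0) = 1.8702


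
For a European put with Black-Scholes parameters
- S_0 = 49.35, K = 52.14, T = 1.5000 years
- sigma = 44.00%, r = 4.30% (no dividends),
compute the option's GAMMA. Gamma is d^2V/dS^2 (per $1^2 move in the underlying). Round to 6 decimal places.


Answer: Gamma = 0.014396

Derivation:
d1 = 0.2870827167; d2 = -0.2518050267
phi(d1) = 0.3828366905; exp(-qT) = 1.0000000000; exp(-rT) = 0.9375361143
Gamma = exp(-qT) * phi(d1) / (S * sigma * sqrt(T)) = 1.0000000000 * 0.3828366905 / (49.3500 * 0.4400 * 1.2247448714) = 0.014396


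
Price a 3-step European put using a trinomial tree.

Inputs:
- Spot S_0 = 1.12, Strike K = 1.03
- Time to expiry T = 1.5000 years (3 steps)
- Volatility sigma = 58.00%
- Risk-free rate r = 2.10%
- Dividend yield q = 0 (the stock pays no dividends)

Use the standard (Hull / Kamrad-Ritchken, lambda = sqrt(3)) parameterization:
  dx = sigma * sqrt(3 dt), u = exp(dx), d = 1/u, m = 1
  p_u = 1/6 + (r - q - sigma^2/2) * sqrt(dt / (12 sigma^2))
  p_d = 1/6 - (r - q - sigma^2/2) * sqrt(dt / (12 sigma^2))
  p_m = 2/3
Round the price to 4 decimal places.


Answer: Price = V(0,0) = 0.2223

Derivation:
dt = T/N = 0.500000; dx = sigma*sqrt(3*dt) = 0.710352
u = exp(dx) = 2.034707; d = 1/u = 0.491471
p_u = 0.114861, p_m = 0.666667, p_d = 0.218472
Discount per step: exp(-r*dt) = 0.989555
Stock lattice S(k, j) with j the centered position index:
  k=0: S(0,+0) = 1.1200
  k=1: S(1,-1) = 0.5504; S(1,+0) = 1.1200; S(1,+1) = 2.2789
  k=2: S(2,-2) = 0.2705; S(2,-1) = 0.5504; S(2,+0) = 1.1200; S(2,+1) = 2.2789; S(2,+2) = 4.6368
  k=3: S(3,-3) = 0.1330; S(3,-2) = 0.2705; S(3,-1) = 0.5504; S(3,+0) = 1.1200; S(3,+1) = 2.2789; S(3,+2) = 4.6368; S(3,+3) = 9.4346
Terminal payoffs V(N, j) = max(K - S_T, 0):
  V(3,-3) = 0.897043; V(3,-2) = 0.759471; V(3,-1) = 0.479552; V(3,+0) = 0.000000; V(3,+1) = 0.000000; V(3,+2) = 0.000000; V(3,+3) = 0.000000
Backward induction: V(k, j) = exp(-r*dt) * [p_u * V(k+1, j+1) + p_m * V(k+1, j) + p_d * V(k+1, j-1)]
  V(2,-2) = exp(-r*dt) * [p_u*0.479552 + p_m*0.759471 + p_d*0.897043] = 0.749464
  V(2,-1) = exp(-r*dt) * [p_u*0.000000 + p_m*0.479552 + p_d*0.759471] = 0.480552
  V(2,+0) = exp(-r*dt) * [p_u*0.000000 + p_m*0.000000 + p_d*0.479552] = 0.103674
  V(2,+1) = exp(-r*dt) * [p_u*0.000000 + p_m*0.000000 + p_d*0.000000] = 0.000000
  V(2,+2) = exp(-r*dt) * [p_u*0.000000 + p_m*0.000000 + p_d*0.000000] = 0.000000
  V(1,-1) = exp(-r*dt) * [p_u*0.103674 + p_m*0.480552 + p_d*0.749464] = 0.490832
  V(1,+0) = exp(-r*dt) * [p_u*0.000000 + p_m*0.103674 + p_d*0.480552] = 0.172285
  V(1,+1) = exp(-r*dt) * [p_u*0.000000 + p_m*0.000000 + p_d*0.103674] = 0.022413
  V(0,+0) = exp(-r*dt) * [p_u*0.022413 + p_m*0.172285 + p_d*0.490832] = 0.222318


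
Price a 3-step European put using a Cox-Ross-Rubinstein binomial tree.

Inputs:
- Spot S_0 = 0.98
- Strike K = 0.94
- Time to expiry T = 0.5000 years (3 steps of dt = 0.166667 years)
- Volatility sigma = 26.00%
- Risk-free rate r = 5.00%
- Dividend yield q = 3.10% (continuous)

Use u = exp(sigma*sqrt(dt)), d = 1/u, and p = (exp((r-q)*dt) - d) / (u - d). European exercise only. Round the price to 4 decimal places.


dt = T/N = 0.166667
u = exp(sigma*sqrt(dt)) = 1.111983; d = 1/u = 0.899295
p = (exp((r-q)*dt) - d) / (u - d) = 0.488401
Discount per step: exp(-r*dt) = 0.991701
Stock lattice S(k, i) with i counting down-moves:
  k=0: S(0,0) = 0.9800
  k=1: S(1,0) = 1.0897; S(1,1) = 0.8813
  k=2: S(2,0) = 1.2118; S(2,1) = 0.9800; S(2,2) = 0.7926
  k=3: S(3,0) = 1.3475; S(3,1) = 1.0897; S(3,2) = 0.8813; S(3,3) = 0.7127
Terminal payoffs V(N, i) = max(K - S_T, 0):
  V(3,0) = 0.000000; V(3,1) = 0.000000; V(3,2) = 0.058691; V(3,3) = 0.227258
Backward induction: V(k, i) = exp(-r*dt) * [p * V(k+1, i) + (1-p) * V(k+1, i+1)].
  V(2,0) = exp(-r*dt) * [p*0.000000 + (1-p)*0.000000] = 0.000000
  V(2,1) = exp(-r*dt) * [p*0.000000 + (1-p)*0.058691] = 0.029777
  V(2,2) = exp(-r*dt) * [p*0.058691 + (1-p)*0.227258] = 0.143727
  V(1,0) = exp(-r*dt) * [p*0.000000 + (1-p)*0.029777] = 0.015108
  V(1,1) = exp(-r*dt) * [p*0.029777 + (1-p)*0.143727] = 0.087343
  V(0,0) = exp(-r*dt) * [p*0.015108 + (1-p)*0.087343] = 0.051631

Answer: Price = V(0,0) = 0.0516


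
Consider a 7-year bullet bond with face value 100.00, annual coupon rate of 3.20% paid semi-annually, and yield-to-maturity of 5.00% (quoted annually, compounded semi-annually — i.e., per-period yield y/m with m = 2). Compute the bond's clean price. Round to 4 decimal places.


Answer: Price = 89.4782

Derivation:
Coupon per period c = face * coupon_rate / m = 1.600000
Periods per year m = 2; per-period yield y/m = 0.025000
Number of cashflows N = 14
Cashflows (t years, CF_t, discount factor 1/(1+y/m)^(m*t), PV):
  t = 0.5000: CF_t = 1.600000, DF = 0.975610, PV = 1.560976
  t = 1.0000: CF_t = 1.600000, DF = 0.951814, PV = 1.522903
  t = 1.5000: CF_t = 1.600000, DF = 0.928599, PV = 1.485759
  t = 2.0000: CF_t = 1.600000, DF = 0.905951, PV = 1.449521
  t = 2.5000: CF_t = 1.600000, DF = 0.883854, PV = 1.414167
  t = 3.0000: CF_t = 1.600000, DF = 0.862297, PV = 1.379675
  t = 3.5000: CF_t = 1.600000, DF = 0.841265, PV = 1.346024
  t = 4.0000: CF_t = 1.600000, DF = 0.820747, PV = 1.313195
  t = 4.5000: CF_t = 1.600000, DF = 0.800728, PV = 1.281165
  t = 5.0000: CF_t = 1.600000, DF = 0.781198, PV = 1.249917
  t = 5.5000: CF_t = 1.600000, DF = 0.762145, PV = 1.219432
  t = 6.0000: CF_t = 1.600000, DF = 0.743556, PV = 1.189689
  t = 6.5000: CF_t = 1.600000, DF = 0.725420, PV = 1.160673
  t = 7.0000: CF_t = 101.600000, DF = 0.707727, PV = 71.905083
Price P = sum_t PV_t = 89.478179


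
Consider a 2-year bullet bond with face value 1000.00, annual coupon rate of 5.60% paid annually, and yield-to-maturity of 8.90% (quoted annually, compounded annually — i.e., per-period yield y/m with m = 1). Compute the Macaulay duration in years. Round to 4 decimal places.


Coupon per period c = face * coupon_rate / m = 56.000000
Periods per year m = 1; per-period yield y/m = 0.089000
Number of cashflows N = 2
Cashflows (t years, CF_t, discount factor 1/(1+y/m)^(m*t), PV):
  t = 1.0000: CF_t = 56.000000, DF = 0.918274, PV = 51.423324
  t = 2.0000: CF_t = 1056.000000, DF = 0.843226, PV = 890.447171
Price P = sum_t PV_t = 941.870496
Macaulay numerator sum_t t * PV_t:
  t * PV_t at t = 1.0000: 51.423324
  t * PV_t at t = 2.0000: 1780.894343
Macaulay duration D = (sum_t t * PV_t) / P = 1832.317667 / 941.870496 = 1.945403

Answer: Macaulay duration = 1.9454 years


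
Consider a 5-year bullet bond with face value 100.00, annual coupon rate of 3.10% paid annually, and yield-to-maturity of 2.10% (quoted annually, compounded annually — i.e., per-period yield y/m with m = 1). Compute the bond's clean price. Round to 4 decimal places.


Coupon per period c = face * coupon_rate / m = 3.100000
Periods per year m = 1; per-period yield y/m = 0.021000
Number of cashflows N = 5
Cashflows (t years, CF_t, discount factor 1/(1+y/m)^(m*t), PV):
  t = 1.0000: CF_t = 3.100000, DF = 0.979432, PV = 3.036239
  t = 2.0000: CF_t = 3.100000, DF = 0.959287, PV = 2.973789
  t = 3.0000: CF_t = 3.100000, DF = 0.939556, PV = 2.912624
  t = 4.0000: CF_t = 3.100000, DF = 0.920231, PV = 2.852717
  t = 5.0000: CF_t = 103.100000, DF = 0.901304, PV = 92.924440
Price P = sum_t PV_t = 104.699810

Answer: Price = 104.6998


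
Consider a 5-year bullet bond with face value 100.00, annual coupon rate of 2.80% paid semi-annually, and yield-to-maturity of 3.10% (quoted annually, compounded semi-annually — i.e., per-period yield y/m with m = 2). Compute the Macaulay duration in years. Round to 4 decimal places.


Answer: Macaulay duration = 4.6979 years

Derivation:
Coupon per period c = face * coupon_rate / m = 1.400000
Periods per year m = 2; per-period yield y/m = 0.015500
Number of cashflows N = 10
Cashflows (t years, CF_t, discount factor 1/(1+y/m)^(m*t), PV):
  t = 0.5000: CF_t = 1.400000, DF = 0.984737, PV = 1.378631
  t = 1.0000: CF_t = 1.400000, DF = 0.969706, PV = 1.357589
  t = 1.5000: CF_t = 1.400000, DF = 0.954905, PV = 1.336867
  t = 2.0000: CF_t = 1.400000, DF = 0.940330, PV = 1.316462
  t = 2.5000: CF_t = 1.400000, DF = 0.925977, PV = 1.296368
  t = 3.0000: CF_t = 1.400000, DF = 0.911844, PV = 1.276581
  t = 3.5000: CF_t = 1.400000, DF = 0.897926, PV = 1.257096
  t = 4.0000: CF_t = 1.400000, DF = 0.884220, PV = 1.237909
  t = 4.5000: CF_t = 1.400000, DF = 0.870724, PV = 1.219014
  t = 5.0000: CF_t = 101.400000, DF = 0.857434, PV = 86.943812
Price P = sum_t PV_t = 98.620329
Macaulay numerator sum_t t * PV_t:
  t * PV_t at t = 0.5000: 0.689316
  t * PV_t at t = 1.0000: 1.357589
  t * PV_t at t = 1.5000: 2.005301
  t * PV_t at t = 2.0000: 2.632924
  t * PV_t at t = 2.5000: 3.240921
  t * PV_t at t = 3.0000: 3.829744
  t * PV_t at t = 3.5000: 4.399837
  t * PV_t at t = 4.0000: 4.951635
  t * PV_t at t = 4.5000: 5.485563
  t * PV_t at t = 5.0000: 434.719060
Macaulay duration D = (sum_t t * PV_t) / P = 463.311888 / 98.620329 = 4.697935


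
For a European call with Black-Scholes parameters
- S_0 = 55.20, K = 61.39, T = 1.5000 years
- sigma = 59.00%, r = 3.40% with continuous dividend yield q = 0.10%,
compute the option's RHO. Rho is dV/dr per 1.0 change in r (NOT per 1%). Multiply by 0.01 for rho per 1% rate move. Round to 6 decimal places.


Answer: Rho = 28.878081

Derivation:
d1 = 0.2827167818; d2 = -0.4398826923
phi(d1) = 0.3833131796; exp(-qT) = 0.9985011244; exp(-rT) = 0.9502786705
N(d2) = 0.3300110360
Rho = K*T*exp(-rT)*N(d2) = 61.3900 * 1.5000 * 0.9502786705 * 0.3300110360 = 28.878081


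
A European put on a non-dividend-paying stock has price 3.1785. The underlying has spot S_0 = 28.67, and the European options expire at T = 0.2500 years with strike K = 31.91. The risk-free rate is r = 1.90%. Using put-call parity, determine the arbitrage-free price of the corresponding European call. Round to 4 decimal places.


Put-call parity: C - P = S_0 * exp(-qT) - K * exp(-rT).
S_0 * exp(-qT) = 28.6700 * 1.00000000 = 28.67000000
K * exp(-rT) = 31.9100 * 0.99526126 = 31.75878692
C = P + S*exp(-qT) - K*exp(-rT)
C = 3.1785 + 28.67000000 - 31.75878692 = 0.0897

Answer: Call price = 0.0897


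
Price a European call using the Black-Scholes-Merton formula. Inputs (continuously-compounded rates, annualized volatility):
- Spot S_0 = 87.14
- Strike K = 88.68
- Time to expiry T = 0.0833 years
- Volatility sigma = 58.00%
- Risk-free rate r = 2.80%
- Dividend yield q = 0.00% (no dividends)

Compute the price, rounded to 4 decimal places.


Answer: Price = 5.2144

Derivation:
d1 = (ln(S/K) + (r - q + 0.5*sigma^2) * T) / (sigma * sqrt(T)) = -0.00701862
d2 = d1 - sigma * sqrt(T) = -0.17441671
exp(-rT) = 0.99767032; exp(-qT) = 1.00000000
C = S_0 * exp(-qT) * N(d1) - K * exp(-rT) * N(d2)
N(d1) = 0.49720000; N(d2) = 0.43076899
C = 87.1400 * 1.00000000 * 0.49720000 - 88.6800 * 0.99767032 * 0.43076899 = 5.2144


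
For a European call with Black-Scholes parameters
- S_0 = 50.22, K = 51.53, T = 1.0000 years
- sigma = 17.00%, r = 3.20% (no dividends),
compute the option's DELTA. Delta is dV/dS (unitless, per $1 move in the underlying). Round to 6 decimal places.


Answer: Delta = 0.548455

Derivation:
d1 = 0.1217599493; d2 = -0.0482400507
phi(d1) = 0.3959959576; exp(-qT) = 1.0000000000; exp(-rT) = 0.9685065821
N(d1) = 0.5484554332
Delta = exp(-qT) * N(d1) = 1.0000000000 * 0.5484554332 = 0.548455


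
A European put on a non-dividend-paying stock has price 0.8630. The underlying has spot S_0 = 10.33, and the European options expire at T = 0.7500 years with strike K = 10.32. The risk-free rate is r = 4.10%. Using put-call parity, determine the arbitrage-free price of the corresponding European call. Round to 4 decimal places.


Put-call parity: C - P = S_0 * exp(-qT) - K * exp(-rT).
S_0 * exp(-qT) = 10.3300 * 1.00000000 = 10.33000000
K * exp(-rT) = 10.3200 * 0.96971797 = 10.00748947
C = P + S*exp(-qT) - K*exp(-rT)
C = 0.8630 + 10.33000000 - 10.00748947 = 1.1855

Answer: Call price = 1.1855


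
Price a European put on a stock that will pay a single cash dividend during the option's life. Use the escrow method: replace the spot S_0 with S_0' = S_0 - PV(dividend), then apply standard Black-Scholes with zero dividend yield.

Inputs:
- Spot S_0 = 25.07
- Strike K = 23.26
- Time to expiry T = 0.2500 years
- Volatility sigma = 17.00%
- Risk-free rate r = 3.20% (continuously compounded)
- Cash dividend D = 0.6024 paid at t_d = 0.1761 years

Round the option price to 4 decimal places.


PV(D) = D * exp(-r * t_d) = 0.6024 * 0.99438065 = 0.59901490
S_0' = S_0 - PV(D) = 25.0700 - 0.59901490 = 24.47098510
d1 = (ln(S_0'/K) + (r + sigma^2/2)*T) / (sigma*sqrt(T)) = 0.73371161
d2 = d1 - sigma*sqrt(T) = 0.64871161
exp(-rT) = 0.99203191
N(-d1) = 0.23156226; N(-d2) = 0.25826240
P = K * exp(-rT) * N(-d2) - S_0' * N(-d1) = 23.2600 * 0.99203191 * 0.25826240 - 24.47098510 * 0.23156226 = 0.2928

Answer: Price = 0.2928


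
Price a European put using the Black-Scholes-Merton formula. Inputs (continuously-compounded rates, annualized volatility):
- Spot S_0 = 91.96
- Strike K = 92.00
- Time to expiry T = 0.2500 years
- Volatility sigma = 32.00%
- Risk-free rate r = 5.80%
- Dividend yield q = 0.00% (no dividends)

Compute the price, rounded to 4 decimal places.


d1 = (ln(S/K) + (r - q + 0.5*sigma^2) * T) / (sigma * sqrt(T)) = 0.16790702
d2 = d1 - sigma * sqrt(T) = 0.00790702
exp(-rT) = 0.98560462; exp(-qT) = 1.00000000
P = K * exp(-rT) * N(-d2) - S_0 * exp(-qT) * N(-d1)
N(-d1) = 0.43332821; N(-d2) = 0.49684559
P = 92.0000 * 0.98560462 * 0.49684559 - 91.9600 * 1.00000000 * 0.43332821 = 5.2029

Answer: Price = 5.2029


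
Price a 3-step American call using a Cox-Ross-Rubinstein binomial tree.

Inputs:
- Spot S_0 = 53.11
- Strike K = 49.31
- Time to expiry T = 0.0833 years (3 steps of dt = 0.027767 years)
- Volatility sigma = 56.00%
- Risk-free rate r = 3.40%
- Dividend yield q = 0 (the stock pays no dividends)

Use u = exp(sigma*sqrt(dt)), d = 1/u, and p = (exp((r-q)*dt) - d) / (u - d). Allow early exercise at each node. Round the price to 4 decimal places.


Answer: Price = V(0,0) = 5.5727

Derivation:
dt = T/N = 0.027767
u = exp(sigma*sqrt(dt)) = 1.097807; d = 1/u = 0.910907
p = (exp((r-q)*dt) - d) / (u - d) = 0.481742
Discount per step: exp(-r*dt) = 0.999056
Stock lattice S(k, i) with i counting down-moves:
  k=0: S(0,0) = 53.1100
  k=1: S(1,0) = 58.3045; S(1,1) = 48.3783
  k=2: S(2,0) = 64.0071; S(2,1) = 53.1100; S(2,2) = 44.0681
  k=3: S(3,0) = 70.2675; S(3,1) = 58.3045; S(3,2) = 48.3783; S(3,3) = 40.1419
Terminal payoffs V(N, i) = max(S_T - K, 0):
  V(3,0) = 20.957489; V(3,1) = 8.994536; V(3,2) = 0.000000; V(3,3) = 0.000000
Backward induction: V(k, i) = exp(-r*dt) * [p * V(k+1, i) + (1-p) * V(k+1, i+1)]; then take max(V_cont, immediate exercise) for American.
  V(2,0) = exp(-r*dt) * [p*20.957489 + (1-p)*8.994536] = 14.743665; exercise = 14.697135; V(2,0) = max -> 14.743665
  V(2,1) = exp(-r*dt) * [p*8.994536 + (1-p)*0.000000] = 4.328955; exercise = 3.800000; V(2,1) = max -> 4.328955
  V(2,2) = exp(-r*dt) * [p*0.000000 + (1-p)*0.000000] = 0.000000; exercise = 0.000000; V(2,2) = max -> 0.000000
  V(1,0) = exp(-r*dt) * [p*14.743665 + (1-p)*4.328955] = 9.337337; exercise = 8.994536; V(1,0) = max -> 9.337337
  V(1,1) = exp(-r*dt) * [p*4.328955 + (1-p)*0.000000] = 2.083471; exercise = 0.000000; V(1,1) = max -> 2.083471
  V(0,0) = exp(-r*dt) * [p*9.337337 + (1-p)*2.083471] = 5.572698; exercise = 3.800000; V(0,0) = max -> 5.572698


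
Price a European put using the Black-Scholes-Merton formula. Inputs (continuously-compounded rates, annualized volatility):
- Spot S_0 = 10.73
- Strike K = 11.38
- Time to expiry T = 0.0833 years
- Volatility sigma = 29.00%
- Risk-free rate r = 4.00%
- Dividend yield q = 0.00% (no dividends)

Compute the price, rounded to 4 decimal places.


Answer: Price = 0.7525

Derivation:
d1 = (ln(S/K) + (r - q + 0.5*sigma^2) * T) / (sigma * sqrt(T)) = -0.62102390
d2 = d1 - sigma * sqrt(T) = -0.70472295
exp(-rT) = 0.99667354; exp(-qT) = 1.00000000
P = K * exp(-rT) * N(-d2) - S_0 * exp(-qT) * N(-d1)
N(-d1) = 0.73270805; N(-d2) = 0.75950867
P = 11.3800 * 0.99667354 * 0.75950867 - 10.7300 * 1.00000000 * 0.73270805 = 0.7525


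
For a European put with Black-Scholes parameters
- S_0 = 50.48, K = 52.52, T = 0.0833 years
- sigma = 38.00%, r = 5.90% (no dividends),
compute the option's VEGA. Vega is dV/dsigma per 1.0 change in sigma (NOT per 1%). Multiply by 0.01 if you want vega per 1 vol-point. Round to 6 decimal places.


Answer: Vega = 5.616874

Derivation:
d1 = -0.2615725854; d2 = -0.3712471951
phi(d1) = 0.3855252295; exp(-qT) = 1.0000000000; exp(-rT) = 0.9950973574
Vega = S * exp(-qT) * phi(d1) * sqrt(T) = 50.4800 * 1.0000000000 * 0.3855252295 * 0.2886173938 = 5.616874


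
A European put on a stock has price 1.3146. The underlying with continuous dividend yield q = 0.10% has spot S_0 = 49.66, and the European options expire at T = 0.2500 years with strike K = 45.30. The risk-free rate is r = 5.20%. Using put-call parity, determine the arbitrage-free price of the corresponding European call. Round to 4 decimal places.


Put-call parity: C - P = S_0 * exp(-qT) - K * exp(-rT).
S_0 * exp(-qT) = 49.6600 * 0.99975003 = 49.64758655
K * exp(-rT) = 45.3000 * 0.98708414 = 44.71491132
C = P + S*exp(-qT) - K*exp(-rT)
C = 1.3146 + 49.64758655 - 44.71491132 = 6.2473

Answer: Call price = 6.2473


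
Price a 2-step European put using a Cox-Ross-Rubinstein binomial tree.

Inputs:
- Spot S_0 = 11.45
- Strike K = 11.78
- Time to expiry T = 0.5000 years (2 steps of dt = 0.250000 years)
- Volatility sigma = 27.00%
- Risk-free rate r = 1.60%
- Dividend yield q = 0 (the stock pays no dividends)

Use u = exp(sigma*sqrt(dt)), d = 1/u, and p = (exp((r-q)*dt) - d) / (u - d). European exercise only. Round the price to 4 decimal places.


dt = T/N = 0.250000
u = exp(sigma*sqrt(dt)) = 1.144537; d = 1/u = 0.873716
p = (exp((r-q)*dt) - d) / (u - d) = 0.481101
Discount per step: exp(-r*dt) = 0.996008
Stock lattice S(k, i) with i counting down-moves:
  k=0: S(0,0) = 11.4500
  k=1: S(1,0) = 13.1049; S(1,1) = 10.0040
  k=2: S(2,0) = 14.9991; S(2,1) = 11.4500; S(2,2) = 8.7407
Terminal payoffs V(N, i) = max(K - S_T, 0):
  V(2,0) = 0.000000; V(2,1) = 0.330000; V(2,2) = 3.039305
Backward induction: V(k, i) = exp(-r*dt) * [p * V(k+1, i) + (1-p) * V(k+1, i+1)].
  V(1,0) = exp(-r*dt) * [p*0.000000 + (1-p)*0.330000] = 0.170553
  V(1,1) = exp(-r*dt) * [p*0.330000 + (1-p)*3.039305] = 1.728927
  V(0,0) = exp(-r*dt) * [p*0.170553 + (1-p)*1.728927] = 0.975283

Answer: Price = V(0,0) = 0.9753


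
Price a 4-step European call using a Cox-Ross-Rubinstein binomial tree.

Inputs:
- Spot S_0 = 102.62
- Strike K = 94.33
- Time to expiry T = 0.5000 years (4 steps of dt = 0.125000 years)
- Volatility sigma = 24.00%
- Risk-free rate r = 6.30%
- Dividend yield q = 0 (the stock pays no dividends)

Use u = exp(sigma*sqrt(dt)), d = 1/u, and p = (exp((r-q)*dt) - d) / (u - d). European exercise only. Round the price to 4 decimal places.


Answer: Price = V(0,0) = 13.9429

Derivation:
dt = T/N = 0.125000
u = exp(sigma*sqrt(dt)) = 1.088557; d = 1/u = 0.918647
p = (exp((r-q)*dt) - d) / (u - d) = 0.525331
Discount per step: exp(-r*dt) = 0.992156
Stock lattice S(k, i) with i counting down-moves:
  k=0: S(0,0) = 102.6200
  k=1: S(1,0) = 111.7077; S(1,1) = 94.2716
  k=2: S(2,0) = 121.6002; S(2,1) = 102.6200; S(2,2) = 86.6024
  k=3: S(3,0) = 132.3687; S(3,1) = 111.7077; S(3,2) = 94.2716; S(3,3) = 79.5571
  k=4: S(4,0) = 144.0909; S(4,1) = 121.6002; S(4,2) = 102.6200; S(4,3) = 86.6024; S(4,4) = 73.0849
Terminal payoffs V(N, i) = max(S_T - K, 0):
  V(4,0) = 49.760864; V(4,1) = 27.270183; V(4,2) = 8.290000; V(4,3) = 0.000000; V(4,4) = 0.000000
Backward induction: V(k, i) = exp(-r*dt) * [p * V(k+1, i) + (1-p) * V(k+1, i+1)].
  V(3,0) = exp(-r*dt) * [p*49.760864 + (1-p)*27.270183] = 38.778642
  V(3,1) = exp(-r*dt) * [p*27.270183 + (1-p)*8.290000] = 18.117634
  V(3,2) = exp(-r*dt) * [p*8.290000 + (1-p)*0.000000] = 4.320831
  V(3,3) = exp(-r*dt) * [p*0.000000 + (1-p)*0.000000] = 0.000000
  V(2,0) = exp(-r*dt) * [p*38.778642 + (1-p)*18.117634] = 28.744242
  V(2,1) = exp(-r*dt) * [p*18.117634 + (1-p)*4.320831] = 11.477970
  V(2,2) = exp(-r*dt) * [p*4.320831 + (1-p)*0.000000] = 2.252060
  V(1,0) = exp(-r*dt) * [p*28.744242 + (1-p)*11.477970] = 20.387289
  V(1,1) = exp(-r*dt) * [p*11.477970 + (1-p)*2.252060] = 7.043031
  V(0,0) = exp(-r*dt) * [p*20.387289 + (1-p)*7.043031] = 13.942946


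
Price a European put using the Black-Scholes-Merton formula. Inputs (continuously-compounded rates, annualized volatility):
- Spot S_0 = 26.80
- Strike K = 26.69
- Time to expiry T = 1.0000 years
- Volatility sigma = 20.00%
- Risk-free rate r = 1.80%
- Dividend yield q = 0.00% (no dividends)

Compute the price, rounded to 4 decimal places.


d1 = (ln(S/K) + (r - q + 0.5*sigma^2) * T) / (sigma * sqrt(T)) = 0.21056462
d2 = d1 - sigma * sqrt(T) = 0.01056462
exp(-rT) = 0.98216103; exp(-qT) = 1.00000000
P = K * exp(-rT) * N(-d2) - S_0 * exp(-qT) * N(-d1)
N(-d1) = 0.41661351; N(-d2) = 0.49578540
P = 26.6900 * 0.98216103 * 0.49578540 - 26.8000 * 1.00000000 * 0.41661351 = 1.8312

Answer: Price = 1.8312


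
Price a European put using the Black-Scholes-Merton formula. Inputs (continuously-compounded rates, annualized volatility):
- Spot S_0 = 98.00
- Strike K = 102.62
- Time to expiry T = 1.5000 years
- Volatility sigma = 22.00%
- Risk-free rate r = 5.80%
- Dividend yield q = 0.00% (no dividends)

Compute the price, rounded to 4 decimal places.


Answer: Price = 8.4444

Derivation:
d1 = (ln(S/K) + (r - q + 0.5*sigma^2) * T) / (sigma * sqrt(T)) = 0.28664461
d2 = d1 - sigma * sqrt(T) = 0.01720074
exp(-rT) = 0.91667710; exp(-qT) = 1.00000000
P = K * exp(-rT) * N(-d2) - S_0 * exp(-qT) * N(-d1)
N(-d1) = 0.38719223; N(-d2) = 0.49313824
P = 102.6200 * 0.91667710 * 0.49313824 - 98.0000 * 1.00000000 * 0.38719223 = 8.4444


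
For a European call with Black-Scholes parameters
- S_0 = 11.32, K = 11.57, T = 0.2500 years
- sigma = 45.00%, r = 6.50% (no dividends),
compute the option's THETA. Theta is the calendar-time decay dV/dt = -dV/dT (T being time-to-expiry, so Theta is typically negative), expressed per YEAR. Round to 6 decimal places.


Answer: Theta = -2.353966

Derivation:
d1 = 0.0876356959; d2 = -0.1373643041
phi(d1) = 0.3974132766; exp(-qT) = 1.0000000000; exp(-rT) = 0.9838813190
Theta = -S*exp(-qT)*phi(d1)*sigma/(2*sqrt(T)) - r*K*exp(-rT)*N(d2) + q*S*exp(-qT)*N(d1)
N(d1) = 0.5349168849; N(d2) = 0.4453714224; sqrt(T) = 0.5000000000
Term 1 = -11.3200 * 1.0000000000 * 0.3974132766 * 0.4500 / (2 * 0.5000000000) = -2.0244232310
Term 2 = -0.0650 * 11.5700 * 0.9838813190 * 0.4453714224 = -0.3295427618
Term 3 = 0 (no dividend yield, q = 0)
Theta = -2.0244232310 + (-0.3295427618) + (0.0000000000) = -2.353966


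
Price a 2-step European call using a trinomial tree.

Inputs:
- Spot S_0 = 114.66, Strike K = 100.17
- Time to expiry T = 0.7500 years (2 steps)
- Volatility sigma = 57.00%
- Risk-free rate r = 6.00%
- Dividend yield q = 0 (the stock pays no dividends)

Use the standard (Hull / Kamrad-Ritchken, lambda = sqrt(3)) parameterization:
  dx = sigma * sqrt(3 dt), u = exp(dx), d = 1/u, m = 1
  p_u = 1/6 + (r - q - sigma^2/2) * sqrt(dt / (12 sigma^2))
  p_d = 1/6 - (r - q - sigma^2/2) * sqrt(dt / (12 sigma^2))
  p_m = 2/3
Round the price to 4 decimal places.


dt = T/N = 0.375000; dx = sigma*sqrt(3*dt) = 0.604576
u = exp(dx) = 1.830476; d = 1/u = 0.546306
p_u = 0.134893, p_m = 0.666667, p_d = 0.198440
Discount per step: exp(-r*dt) = 0.977751
Stock lattice S(k, j) with j the centered position index:
  k=0: S(0,+0) = 114.6600
  k=1: S(1,-1) = 62.6394; S(1,+0) = 114.6600; S(1,+1) = 209.8824
  k=2: S(2,-2) = 34.2203; S(2,-1) = 62.6394; S(2,+0) = 114.6600; S(2,+1) = 209.8824; S(2,+2) = 384.1849
Terminal payoffs V(N, j) = max(S_T - K, 0):
  V(2,-2) = 0.000000; V(2,-1) = 0.000000; V(2,+0) = 14.490000; V(2,+1) = 109.712432; V(2,+2) = 284.014852
Backward induction: V(k, j) = exp(-r*dt) * [p_u * V(k+1, j+1) + p_m * V(k+1, j) + p_d * V(k+1, j-1)]
  V(1,-1) = exp(-r*dt) * [p_u*14.490000 + p_m*0.000000 + p_d*0.000000] = 1.911118
  V(1,+0) = exp(-r*dt) * [p_u*109.712432 + p_m*14.490000 + p_d*0.000000] = 23.915288
  V(1,+1) = exp(-r*dt) * [p_u*284.014852 + p_m*109.712432 + p_d*14.490000] = 111.785067
  V(0,+0) = exp(-r*dt) * [p_u*111.785067 + p_m*23.915288 + p_d*1.911118] = 30.703181

Answer: Price = V(0,0) = 30.7032


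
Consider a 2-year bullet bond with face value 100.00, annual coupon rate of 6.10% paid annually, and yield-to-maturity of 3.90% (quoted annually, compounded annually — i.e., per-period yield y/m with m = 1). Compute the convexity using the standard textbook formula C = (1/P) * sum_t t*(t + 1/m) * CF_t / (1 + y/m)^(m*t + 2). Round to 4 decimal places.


Coupon per period c = face * coupon_rate / m = 6.100000
Periods per year m = 1; per-period yield y/m = 0.039000
Number of cashflows N = 2
Cashflows (t years, CF_t, discount factor 1/(1+y/m)^(m*t), PV):
  t = 1.0000: CF_t = 6.100000, DF = 0.962464, PV = 5.871030
  t = 2.0000: CF_t = 106.100000, DF = 0.926337, PV = 98.284332
Price P = sum_t PV_t = 104.155361
Convexity numerator sum_t t*(t + 1/m) * CF_t / (1+y/m)^(m*t + 2):
  t = 1.0000: term = 10.877102
  t = 2.0000: term = 546.266344
Convexity = (1/P) * sum = 557.143446 / 104.155361 = 5.349158

Answer: Convexity = 5.3492


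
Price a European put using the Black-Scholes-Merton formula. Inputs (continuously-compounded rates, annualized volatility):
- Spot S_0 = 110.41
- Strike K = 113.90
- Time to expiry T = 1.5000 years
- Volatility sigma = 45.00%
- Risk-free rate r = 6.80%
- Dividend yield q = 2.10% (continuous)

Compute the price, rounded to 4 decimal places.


d1 = (ln(S/K) + (r - q + 0.5*sigma^2) * T) / (sigma * sqrt(T)) = 0.34701983
d2 = d1 - sigma * sqrt(T) = -0.20411537
exp(-rT) = 0.90302955; exp(-qT) = 0.96899096
P = K * exp(-rT) * N(-d2) - S_0 * exp(-qT) * N(-d1)
N(-d1) = 0.36428821; N(-d2) = 0.58086833
P = 113.9000 * 0.90302955 * 0.58086833 - 110.4100 * 0.96899096 * 0.36428821 = 20.7714

Answer: Price = 20.7714


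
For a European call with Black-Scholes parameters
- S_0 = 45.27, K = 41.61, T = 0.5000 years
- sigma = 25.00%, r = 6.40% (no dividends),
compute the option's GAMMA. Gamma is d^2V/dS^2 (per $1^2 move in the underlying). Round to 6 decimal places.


Answer: Gamma = 0.037734

Derivation:
d1 = 0.7463033418; d2 = 0.5695266465
phi(d1) = 0.3019714290; exp(-qT) = 1.0000000000; exp(-rT) = 0.9685065821
Gamma = exp(-qT) * phi(d1) / (S * sigma * sqrt(T)) = 1.0000000000 * 0.3019714290 / (45.2700 * 0.2500 * 0.7071067812) = 0.037734


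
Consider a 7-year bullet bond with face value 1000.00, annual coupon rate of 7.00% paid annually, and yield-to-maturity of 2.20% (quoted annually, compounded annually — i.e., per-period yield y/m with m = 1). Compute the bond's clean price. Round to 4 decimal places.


Coupon per period c = face * coupon_rate / m = 70.000000
Periods per year m = 1; per-period yield y/m = 0.022000
Number of cashflows N = 7
Cashflows (t years, CF_t, discount factor 1/(1+y/m)^(m*t), PV):
  t = 1.0000: CF_t = 70.000000, DF = 0.978474, PV = 68.493151
  t = 2.0000: CF_t = 70.000000, DF = 0.957411, PV = 67.018738
  t = 3.0000: CF_t = 70.000000, DF = 0.936801, PV = 65.576065
  t = 4.0000: CF_t = 70.000000, DF = 0.916635, PV = 64.164447
  t = 5.0000: CF_t = 70.000000, DF = 0.896903, PV = 62.783216
  t = 6.0000: CF_t = 70.000000, DF = 0.877596, PV = 61.431719
  t = 7.0000: CF_t = 1070.000000, DF = 0.858704, PV = 918.813795
Price P = sum_t PV_t = 1308.281131

Answer: Price = 1308.2811


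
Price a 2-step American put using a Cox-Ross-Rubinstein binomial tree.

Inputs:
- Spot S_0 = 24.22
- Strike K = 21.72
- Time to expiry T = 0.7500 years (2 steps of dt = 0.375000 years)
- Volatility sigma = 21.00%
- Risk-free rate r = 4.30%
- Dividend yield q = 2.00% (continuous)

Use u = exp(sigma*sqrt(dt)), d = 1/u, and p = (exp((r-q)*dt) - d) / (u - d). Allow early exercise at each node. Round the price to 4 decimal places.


dt = T/N = 0.375000
u = exp(sigma*sqrt(dt)) = 1.137233; d = 1/u = 0.879327
p = (exp((r-q)*dt) - d) / (u - d) = 0.501482
Discount per step: exp(-r*dt) = 0.984004
Stock lattice S(k, i) with i counting down-moves:
  k=0: S(0,0) = 24.2200
  k=1: S(1,0) = 27.5438; S(1,1) = 21.2973
  k=2: S(2,0) = 31.3237; S(2,1) = 24.2200; S(2,2) = 18.7273
Terminal payoffs V(N, i) = max(K - S_T, 0):
  V(2,0) = 0.000000; V(2,1) = 0.000000; V(2,2) = 2.992701
Backward induction: V(k, i) = exp(-r*dt) * [p * V(k+1, i) + (1-p) * V(k+1, i+1)]; then take max(V_cont, immediate exercise) for American.
  V(1,0) = exp(-r*dt) * [p*0.000000 + (1-p)*0.000000] = 0.000000; exercise = 0.000000; V(1,0) = max -> 0.000000
  V(1,1) = exp(-r*dt) * [p*0.000000 + (1-p)*2.992701] = 1.468052; exercise = 0.422695; V(1,1) = max -> 1.468052
  V(0,0) = exp(-r*dt) * [p*0.000000 + (1-p)*1.468052] = 0.720144; exercise = 0.000000; V(0,0) = max -> 0.720144

Answer: Price = V(0,0) = 0.7201
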